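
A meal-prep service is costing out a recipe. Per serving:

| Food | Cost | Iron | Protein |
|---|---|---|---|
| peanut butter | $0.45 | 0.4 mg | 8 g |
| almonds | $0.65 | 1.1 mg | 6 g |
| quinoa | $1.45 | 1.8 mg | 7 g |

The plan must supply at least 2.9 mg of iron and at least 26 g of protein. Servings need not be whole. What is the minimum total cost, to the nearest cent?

Check every corner: each single food scaled to meet both minima, and each pair solved so both constraints bind.
peanut butter only: max(2.9/0.4, 26/8) = 7.25 servings → $3.26.
almonds only: max(2.9/1.1, 26/6) = 4.333 servings → $2.82.
quinoa only: max(2.9/1.8, 26/7) = 3.714 servings → $5.39.
peanut butter + almonds with both tight: 1.75 servings and 2 servings → $2.09.
peanut butter + quinoa with both tight: 2.284 servings and 1.103 servings → $2.63.
almonds + quinoa: the both-tight solution has a negative serving — not a feasible corner.
So the least-cost plan costs $2.09.

$2.09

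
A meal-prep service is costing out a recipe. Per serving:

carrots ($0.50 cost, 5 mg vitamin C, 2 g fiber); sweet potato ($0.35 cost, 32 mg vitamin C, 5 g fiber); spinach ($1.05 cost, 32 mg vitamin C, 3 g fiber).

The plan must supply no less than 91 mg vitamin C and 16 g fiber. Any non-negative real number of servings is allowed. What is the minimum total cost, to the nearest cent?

Compare the cost at each extreme point of the feasible region.
carrots only: max(91/5, 16/2) = 18.2 servings → $9.10.
sweet potato only: max(91/32, 16/5) = 3.2 servings → $1.12.
spinach only: max(91/32, 16/3) = 5.333 servings → $5.60.
carrots + sweet potato with both tight: 1.462 servings and 2.615 servings → $1.65.
carrots + spinach with both tight: 4.878 servings and 2.082 servings → $4.62.
sweet potato + spinach: the both-tight solution has a negative serving — not a feasible corner.
So the least-cost plan costs $1.12.

$1.12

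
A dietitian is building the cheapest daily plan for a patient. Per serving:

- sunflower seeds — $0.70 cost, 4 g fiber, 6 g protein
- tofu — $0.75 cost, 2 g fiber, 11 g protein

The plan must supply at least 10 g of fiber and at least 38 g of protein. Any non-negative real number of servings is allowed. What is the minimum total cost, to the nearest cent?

sunflower seeds only: max(10/4, 38/6) = 6.333 servings → $4.43.
tofu only: max(10/2, 38/11) = 5 servings → $3.75.
sunflower seeds + tofu with both tight: 1.062 servings and 2.875 servings → $2.90.
Cheapest feasible corner: $2.90.

$2.90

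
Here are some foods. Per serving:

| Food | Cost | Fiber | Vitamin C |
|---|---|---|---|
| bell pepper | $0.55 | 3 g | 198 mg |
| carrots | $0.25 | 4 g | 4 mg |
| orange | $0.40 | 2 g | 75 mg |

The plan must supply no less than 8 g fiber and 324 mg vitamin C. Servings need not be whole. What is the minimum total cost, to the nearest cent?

For a min-cost LP with two ≥-constraints, a basic feasible solution has at most two positive variables.
bell pepper only: max(8/3, 324/198) = 2.667 servings → $1.47.
carrots only: max(8/4, 324/4) = 81 servings → $20.25.
orange only: max(8/2, 324/75) = 4.32 servings → $1.73.
bell pepper + carrots with both tight: 1.621 servings and 0.7846 servings → $1.09.
bell pepper + orange with both tight: 0.2807 servings and 3.579 servings → $1.59.
carrots + orange: the both-tight solution has a negative serving — not a feasible corner.
Cheapest feasible corner: $1.09.

$1.09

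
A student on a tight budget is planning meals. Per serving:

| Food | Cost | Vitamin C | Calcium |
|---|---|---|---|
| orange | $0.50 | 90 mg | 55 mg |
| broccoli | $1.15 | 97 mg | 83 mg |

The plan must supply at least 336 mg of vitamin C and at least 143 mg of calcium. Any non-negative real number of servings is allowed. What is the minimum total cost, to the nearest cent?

$1.87

Two binding constraints pin down two serving amounts, so the optimal mix uses at most two foods. The candidates are each food alone (scaled to the tighter of vitamin C/calcium) and each pair with both constraints tight.
orange only: max(336/90, 143/55) = 3.733 servings → $1.87.
broccoli only: max(336/97, 143/83) = 3.464 servings → $3.98.
orange + broccoli: intersection lies outside the first quadrant.
The minimum over all feasible corners is $1.87.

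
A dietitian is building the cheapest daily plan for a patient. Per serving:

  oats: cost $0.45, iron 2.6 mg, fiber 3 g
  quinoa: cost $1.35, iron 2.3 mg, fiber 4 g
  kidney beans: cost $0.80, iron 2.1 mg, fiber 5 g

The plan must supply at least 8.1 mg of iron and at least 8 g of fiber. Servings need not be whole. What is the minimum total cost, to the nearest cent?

Check every corner: each single food scaled to meet both minima, and each pair solved so both constraints bind.
oats only: max(8.1/2.6, 8/3) = 3.115 servings → $1.40.
quinoa only: max(8.1/2.3, 8/4) = 3.522 servings → $4.75.
kidney beans only: max(8.1/2.1, 8/5) = 3.857 servings → $3.09.
oats + quinoa with both targets exact would need a negative amount; discard.
oats + kidney beans with both targets exact would need a negative amount; discard.
quinoa + kidney beans: the both-tight solution has a negative serving — not a feasible corner.
Cheapest feasible corner: $1.40.

$1.40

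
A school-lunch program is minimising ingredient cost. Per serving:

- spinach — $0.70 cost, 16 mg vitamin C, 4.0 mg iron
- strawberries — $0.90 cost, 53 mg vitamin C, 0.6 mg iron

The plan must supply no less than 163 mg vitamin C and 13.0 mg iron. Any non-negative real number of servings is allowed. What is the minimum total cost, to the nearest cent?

$4.02

The cheapest plan sits at a corner of the feasible region — with two constraints it uses at most two foods.
spinach only: max(163/16, 13.0/4.0) = 10.19 servings → $7.13.
strawberries only: max(163/53, 13.0/0.6) = 21.67 servings → $19.50.
spinach + strawberries with both tight: 2.921 servings and 2.194 servings → $4.02.
The minimum over all feasible corners is $4.02.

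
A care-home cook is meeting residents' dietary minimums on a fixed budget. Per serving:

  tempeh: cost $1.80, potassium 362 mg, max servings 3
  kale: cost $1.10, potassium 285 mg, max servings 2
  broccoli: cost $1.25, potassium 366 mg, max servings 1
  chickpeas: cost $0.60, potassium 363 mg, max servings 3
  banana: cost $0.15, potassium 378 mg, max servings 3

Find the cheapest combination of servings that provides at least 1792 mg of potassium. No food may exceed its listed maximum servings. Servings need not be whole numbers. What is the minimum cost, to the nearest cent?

Cost per mg of potassium: banana $0.0004, chickpeas $0.0017, broccoli $0.0034, kale $0.0039, tempeh $0.0050.
Take 3 servings of banana: +1134.0 mg potassium for $0.45 (total $0.45, still need 658.0 mg).
Take 1.813 servings of chickpeas: +658.0 mg potassium for $1.09 (total $1.54, still need 0.0 mg).
Filling from the cheapest source first is optimal under one linear minimum: $1.54.

$1.54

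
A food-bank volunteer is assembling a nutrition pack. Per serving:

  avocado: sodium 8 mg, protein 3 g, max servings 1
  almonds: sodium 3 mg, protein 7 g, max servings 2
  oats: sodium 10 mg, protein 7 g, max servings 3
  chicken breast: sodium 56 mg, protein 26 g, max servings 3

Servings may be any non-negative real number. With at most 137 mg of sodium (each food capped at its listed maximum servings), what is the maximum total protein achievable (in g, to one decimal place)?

Protein per mg sodium: almonds 2.333, oats 0.7, chicken breast 0.4643, avocado 0.375.
Take 2 servings of almonds: uses 6 mg sodium, +14.0 g protein (running total 14.0 g).
Take 3 servings of oats: uses 30 mg sodium, +21.0 g protein (running total 35.0 g).
Take 1.804 servings of chicken breast: uses 101 mg sodium, +46.9 g protein (running total 81.9 g).
Greedy by best ratio exhausts the sodium allowance optimally: 81.9 g.

81.9 g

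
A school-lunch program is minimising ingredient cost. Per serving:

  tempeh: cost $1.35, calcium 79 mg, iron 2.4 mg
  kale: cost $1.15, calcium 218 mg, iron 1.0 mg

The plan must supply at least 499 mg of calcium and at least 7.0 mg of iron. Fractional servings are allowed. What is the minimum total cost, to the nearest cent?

The cheapest plan sits at a corner of the feasible region — with two constraints it uses at most two foods.
tempeh only: max(499/79, 7.0/2.4) = 6.316 servings → $8.53.
kale only: max(499/218, 7.0/1.0) = 7 servings → $8.05.
tempeh + kale with both tight: 2.312 servings and 1.451 servings → $4.79.
Cheapest feasible corner: $4.79.

$4.79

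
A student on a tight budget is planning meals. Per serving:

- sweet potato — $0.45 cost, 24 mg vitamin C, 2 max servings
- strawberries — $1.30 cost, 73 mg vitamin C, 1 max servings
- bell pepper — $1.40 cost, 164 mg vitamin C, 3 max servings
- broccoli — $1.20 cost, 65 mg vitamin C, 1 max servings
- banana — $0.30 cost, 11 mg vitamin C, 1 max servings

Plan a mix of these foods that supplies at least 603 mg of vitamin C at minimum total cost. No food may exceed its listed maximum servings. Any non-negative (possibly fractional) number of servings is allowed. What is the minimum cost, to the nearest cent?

Cost per mg of vitamin C: bell pepper $0.0085, strawberries $0.0178, broccoli $0.0185, sweet potato $0.0187, banana $0.0273.
Take 3 servings of bell pepper: +492.0 mg vitamin C for $4.20 (total $4.20, still need 111.0 mg).
Take 1 serving of strawberries: +73.0 mg vitamin C for $1.30 (total $5.50, still need 38.0 mg).
Take 0.5846 servings of broccoli: +38.0 mg vitamin C for $0.70 (total $6.20, still need 0.0 mg).
Filling from the cheapest source first is optimal under one linear minimum: $6.20.

$6.20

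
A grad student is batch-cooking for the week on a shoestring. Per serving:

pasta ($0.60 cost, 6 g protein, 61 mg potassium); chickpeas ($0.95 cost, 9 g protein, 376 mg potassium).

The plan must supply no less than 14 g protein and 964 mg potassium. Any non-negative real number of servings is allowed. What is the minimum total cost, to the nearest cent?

With two linear requirements the optimum uses one or two foods; enumerate the corners.
pasta only: max(14/6, 964/61) = 15.8 servings → $9.48.
chickpeas only: max(14/9, 964/376) = 2.564 servings → $2.44.
pasta + chickpeas: the both-tight solution has a negative serving — not a feasible corner.
The minimum over all feasible corners is $2.44.

$2.44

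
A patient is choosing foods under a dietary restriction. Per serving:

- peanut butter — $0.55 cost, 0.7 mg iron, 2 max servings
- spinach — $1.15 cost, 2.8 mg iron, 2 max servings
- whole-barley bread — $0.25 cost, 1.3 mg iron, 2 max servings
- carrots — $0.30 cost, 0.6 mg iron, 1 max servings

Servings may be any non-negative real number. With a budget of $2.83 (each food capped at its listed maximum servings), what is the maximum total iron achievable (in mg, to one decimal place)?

Iron per dollar: whole-barley bread 5.2, spinach 2.435, carrots 2, peanut butter 1.273.
Take 2 servings of whole-barley bread: spends $0.50, +2.6 mg iron (running total 2.6 mg).
Take 2 servings of spinach: spends $2.30, +5.6 mg iron (running total 8.2 mg).
Take 0.1 servings of carrots: spends $0.03, +0.1 mg iron (running total 8.3 mg).
Filling greedily by iron-per-dollar is optimal for one linear limit, giving 8.3 mg.

8.3 mg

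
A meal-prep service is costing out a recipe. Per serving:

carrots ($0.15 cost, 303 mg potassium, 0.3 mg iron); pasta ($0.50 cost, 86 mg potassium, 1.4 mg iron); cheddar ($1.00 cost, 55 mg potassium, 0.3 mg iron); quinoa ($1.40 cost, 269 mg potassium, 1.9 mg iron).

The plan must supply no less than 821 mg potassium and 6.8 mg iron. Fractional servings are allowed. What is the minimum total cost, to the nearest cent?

$2.49

At the optimum either one food covers both requirements or two foods hit both targets exactly; no other combination can be cheaper.
carrots only: max(821/303, 6.8/0.3) = 22.67 servings → $3.40.
pasta only: max(821/86, 6.8/1.4) = 9.547 servings → $4.77.
cheddar only: max(821/55, 6.8/0.3) = 22.67 servings → $22.67.
quinoa only: max(821/269, 6.8/1.9) = 3.579 servings → $5.01.
carrots + pasta with both tight: 1.417 servings and 4.553 servings → $2.49.
carrots + cheddar: the both-tight solution has a negative serving — not a feasible corner.
carrots + quinoa: the both-tight solution has a negative serving — not a feasible corner.
pasta + cheddar with both tight: 2.494 servings and 11.03 servings → $12.27.
pasta + quinoa with both tight: 1.263 servings and 2.648 servings → $4.34.
cheddar + quinoa: the both-tight solution has a negative serving — not a feasible corner.
Cheapest feasible corner: $2.49.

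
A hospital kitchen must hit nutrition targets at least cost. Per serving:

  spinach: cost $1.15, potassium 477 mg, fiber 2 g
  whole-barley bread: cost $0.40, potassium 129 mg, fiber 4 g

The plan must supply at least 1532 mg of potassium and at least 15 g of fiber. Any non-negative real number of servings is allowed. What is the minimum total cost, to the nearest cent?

$3.91

At the optimum either one food covers both requirements or two foods hit both targets exactly; no other combination can be cheaper.
spinach only: max(1532/477, 15/2) = 7.5 servings → $8.62.
whole-barley bread only: max(1532/129, 15/4) = 11.88 servings → $4.75.
spinach + whole-barley bread with both tight: 2.541 servings and 2.479 servings → $3.91.
Cheapest feasible corner: $3.91.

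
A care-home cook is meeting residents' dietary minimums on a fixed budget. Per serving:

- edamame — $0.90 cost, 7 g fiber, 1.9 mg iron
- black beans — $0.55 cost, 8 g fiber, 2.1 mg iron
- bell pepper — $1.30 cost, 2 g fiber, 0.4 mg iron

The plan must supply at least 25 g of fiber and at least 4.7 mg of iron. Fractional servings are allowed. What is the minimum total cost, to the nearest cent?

$1.72

A basic optimal solution has at most two foods positive. Try each food alone and each pair with both targets met exactly.
edamame only: max(25/7, 4.7/1.9) = 3.571 servings → $3.21.
black beans only: max(25/8, 4.7/2.1) = 3.125 servings → $1.72.
bell pepper only: max(25/2, 4.7/0.4) = 12.5 servings → $16.25.
edamame + black beans with both targets exact would need a negative amount; discard.
edamame + bell pepper: intersection lies outside the first quadrant.
black beans + bell pepper: the both-tight solution has a negative serving — not a feasible corner.
The minimum over all feasible corners is $1.72.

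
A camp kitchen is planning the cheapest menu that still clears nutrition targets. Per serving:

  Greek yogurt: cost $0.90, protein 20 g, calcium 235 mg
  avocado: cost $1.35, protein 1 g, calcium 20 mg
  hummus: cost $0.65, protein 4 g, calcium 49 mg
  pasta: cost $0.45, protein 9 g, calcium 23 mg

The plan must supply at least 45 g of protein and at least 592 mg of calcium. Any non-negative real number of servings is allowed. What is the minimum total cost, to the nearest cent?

At the optimum either one food covers both requirements or two foods hit both targets exactly; no other combination can be cheaper.
Greek yogurt only: max(45/20, 592/235) = 2.519 servings → $2.27.
avocado only: max(45/1, 592/20) = 45 servings → $60.75.
hummus only: max(45/4, 592/49) = 12.08 servings → $7.85.
pasta only: max(45/9, 592/23) = 25.74 servings → $11.58.
Greek yogurt + avocado with both tight: 1.867 servings and 7.667 servings → $12.03.
Greek yogurt + hummus: the both-tight solution has a negative serving — not a feasible corner.
Greek yogurt + pasta: intersection lies outside the first quadrant.
avocado + hummus with both tight: 5.258 servings and 9.935 servings → $13.56.
avocado + pasta with both tight: 27.34 servings and 1.962 servings → $37.80.
hummus + pasta: the both-tight solution has a negative serving — not a feasible corner.
So the least-cost plan costs $2.27.

$2.27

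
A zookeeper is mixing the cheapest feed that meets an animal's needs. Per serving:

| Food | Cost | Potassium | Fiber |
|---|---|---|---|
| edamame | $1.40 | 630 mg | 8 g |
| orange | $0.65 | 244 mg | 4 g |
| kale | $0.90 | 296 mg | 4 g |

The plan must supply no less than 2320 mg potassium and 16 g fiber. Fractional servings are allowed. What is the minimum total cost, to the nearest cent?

$5.16

For a min-cost LP with two ≥-constraints, a basic feasible solution has at most two positive variables.
edamame only: max(2320/630, 16/8) = 3.683 servings → $5.16.
orange only: max(2320/244, 16/4) = 9.508 servings → $6.18.
kale only: max(2320/296, 16/4) = 7.838 servings → $7.05.
edamame + orange: the both-tight solution has a negative serving — not a feasible corner.
edamame + kale with both targets exact would need a negative amount; discard.
orange + kale: intersection lies outside the first quadrant.
The minimum over all feasible corners is $5.16.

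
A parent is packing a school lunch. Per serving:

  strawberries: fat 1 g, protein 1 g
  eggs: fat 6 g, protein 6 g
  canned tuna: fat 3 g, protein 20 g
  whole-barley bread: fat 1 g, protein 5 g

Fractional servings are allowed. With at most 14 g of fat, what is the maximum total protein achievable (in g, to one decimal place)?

Protein per g fat: canned tuna 6.667, whole-barley bread 5, strawberries 1, eggs 1.
With no serving limits, spend the whole fat allowance on canned tuna: 14 g / 3 g × 20 g = 93.3 g.

93.3 g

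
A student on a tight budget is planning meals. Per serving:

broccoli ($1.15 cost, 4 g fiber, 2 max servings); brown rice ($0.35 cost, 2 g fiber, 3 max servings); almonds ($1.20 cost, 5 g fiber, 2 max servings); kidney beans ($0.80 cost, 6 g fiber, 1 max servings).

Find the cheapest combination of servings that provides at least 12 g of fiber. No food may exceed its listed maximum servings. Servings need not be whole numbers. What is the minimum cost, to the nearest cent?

Cost per g of fiber: kidney beans $0.1333, brown rice $0.1750, almonds $0.2400, broccoli $0.2875.
Take 1 serving of kidney beans: +6.0 g fiber for $0.80 (total $0.80, still need 6.0 g).
Take 3 servings of brown rice: +6.0 g fiber for $1.05 (total $1.85, still need 0.0 g).
Filling from the cheapest source first is optimal under one linear minimum: $1.85.

$1.85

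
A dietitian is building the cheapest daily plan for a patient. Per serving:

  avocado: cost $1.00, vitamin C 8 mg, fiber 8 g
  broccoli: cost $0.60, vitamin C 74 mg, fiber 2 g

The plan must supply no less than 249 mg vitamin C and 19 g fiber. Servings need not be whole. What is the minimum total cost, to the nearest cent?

$3.49

avocado only: max(249/8, 19/8) = 31.12 servings → $31.12.
broccoli only: max(249/74, 19/2) = 9.5 servings → $5.70.
avocado + broccoli with both tight: 1.576 servings and 3.194 servings → $3.49.
The minimum over all feasible corners is $3.49.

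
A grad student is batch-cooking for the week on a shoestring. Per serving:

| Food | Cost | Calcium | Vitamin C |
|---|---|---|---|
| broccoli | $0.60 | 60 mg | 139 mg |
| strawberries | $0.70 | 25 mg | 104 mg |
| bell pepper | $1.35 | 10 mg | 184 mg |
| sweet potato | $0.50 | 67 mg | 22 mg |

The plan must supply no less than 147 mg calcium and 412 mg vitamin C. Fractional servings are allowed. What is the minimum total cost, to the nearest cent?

Compare the cost at each extreme point of the feasible region.
broccoli only: max(147/60, 412/139) = 2.964 servings → $1.78.
strawberries only: max(147/25, 412/104) = 5.88 servings → $4.12.
bell pepper only: max(147/10, 412/184) = 14.7 servings → $19.84.
sweet potato only: max(147/67, 412/22) = 18.73 servings → $9.36.
broccoli + strawberries with both tight: 1.804 servings and 1.55 servings → $2.17.
broccoli + bell pepper with both tight: 2.376 servings and 0.4442 servings → $2.03.
broccoli + sweet potato: intersection lies outside the first quadrant.
strawberries + bell pepper with both targets exact would need a negative amount; discard.
strawberries + sweet potato with both tight: 3.797 servings and 0.7772 servings → $3.05.
bell pepper + sweet potato with both tight: 2.013 servings and 1.894 servings → $3.66.
The minimum over all feasible corners is $1.78.

$1.78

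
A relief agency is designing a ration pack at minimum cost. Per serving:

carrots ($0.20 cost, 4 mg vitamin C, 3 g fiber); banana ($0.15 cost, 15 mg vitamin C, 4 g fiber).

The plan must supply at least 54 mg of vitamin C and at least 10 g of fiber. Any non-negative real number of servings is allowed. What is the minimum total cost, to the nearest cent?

$0.54

carrots only: max(54/4, 10/3) = 13.5 servings → $2.70.
banana only: max(54/15, 10/4) = 3.6 servings → $0.54.
carrots + banana: the both-tight solution has a negative serving — not a feasible corner.
The minimum over all feasible corners is $0.54.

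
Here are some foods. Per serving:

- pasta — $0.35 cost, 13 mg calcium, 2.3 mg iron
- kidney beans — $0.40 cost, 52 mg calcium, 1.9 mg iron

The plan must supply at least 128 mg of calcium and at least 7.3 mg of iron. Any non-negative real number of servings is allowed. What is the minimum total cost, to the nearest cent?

$1.34

pasta only: max(128/13, 7.3/2.3) = 9.846 servings → $3.45.
kidney beans only: max(128/52, 7.3/1.9) = 3.842 servings → $1.54.
pasta + kidney beans with both tight: 1.437 servings and 2.102 servings → $1.34.
So the least-cost plan costs $1.34.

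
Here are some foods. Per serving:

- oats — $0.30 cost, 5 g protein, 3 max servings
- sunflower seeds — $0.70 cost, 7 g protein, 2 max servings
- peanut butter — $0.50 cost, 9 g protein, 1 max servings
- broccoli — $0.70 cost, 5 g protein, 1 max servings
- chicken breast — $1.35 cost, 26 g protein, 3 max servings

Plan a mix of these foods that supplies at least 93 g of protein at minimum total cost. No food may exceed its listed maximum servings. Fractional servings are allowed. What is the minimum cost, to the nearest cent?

Cost per g of protein: chicken breast $0.0519, peanut butter $0.0556, oats $0.0600, sunflower seeds $0.1000, broccoli $0.1400.
Take 3 servings of chicken breast: +78.0 g protein for $4.05 (total $4.05, still need 15.0 g).
Take 1 serving of peanut butter: +9.0 g protein for $0.50 (total $4.55, still need 6.0 g).
Take 1.2 servings of oats: +6.0 g protein for $0.36 (total $4.91, still need 0.0 g).
Greedy by cheapest-per-g is optimal for a single linear constraint, so the minimum cost is $4.91.

$4.91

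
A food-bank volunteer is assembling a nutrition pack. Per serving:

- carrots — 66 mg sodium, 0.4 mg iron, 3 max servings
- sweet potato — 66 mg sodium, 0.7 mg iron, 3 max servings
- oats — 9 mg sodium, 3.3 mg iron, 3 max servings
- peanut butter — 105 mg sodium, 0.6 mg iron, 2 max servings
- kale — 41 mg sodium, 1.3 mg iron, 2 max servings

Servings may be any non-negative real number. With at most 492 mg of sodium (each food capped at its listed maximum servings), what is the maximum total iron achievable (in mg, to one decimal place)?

Iron per mg sodium: oats 0.3667, kale 0.03171, sweet potato 0.01061, carrots 0.006061, peanut butter 0.005714.
Take 3 servings of oats: uses 27 mg sodium, +9.9 mg iron (running total 9.9 mg).
Take 2 servings of kale: uses 82 mg sodium, +2.6 mg iron (running total 12.5 mg).
Take 3 servings of sweet potato: uses 198 mg sodium, +2.1 mg iron (running total 14.6 mg).
Take 2.803 servings of carrots: uses 185 mg sodium, +1.1 mg iron (running total 15.7 mg).
Filling greedily by iron-per-mg sodium is optimal for one linear limit, giving 15.7 mg.

15.7 mg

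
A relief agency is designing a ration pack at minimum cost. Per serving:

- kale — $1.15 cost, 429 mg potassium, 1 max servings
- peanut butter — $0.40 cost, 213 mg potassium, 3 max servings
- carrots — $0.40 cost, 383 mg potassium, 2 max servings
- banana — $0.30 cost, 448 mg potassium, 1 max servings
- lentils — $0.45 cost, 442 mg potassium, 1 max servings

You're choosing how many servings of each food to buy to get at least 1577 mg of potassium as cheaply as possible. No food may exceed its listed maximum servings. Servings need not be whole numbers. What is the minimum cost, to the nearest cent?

Cost per mg of potassium: banana $0.0007, lentils $0.0010, carrots $0.0010, peanut butter $0.0019, kale $0.0027.
Take 1 serving of banana: +448.0 mg potassium for $0.30 (total $0.30, still need 1129.0 mg).
Take 1 serving of lentils: +442.0 mg potassium for $0.45 (total $0.75, still need 687.0 mg).
Take 1.794 servings of carrots: +687.0 mg potassium for $0.72 (total $1.47, still need 0.0 mg).
Greedy by cheapest-per-mg is optimal for a single linear constraint, so the minimum cost is $1.47.

$1.47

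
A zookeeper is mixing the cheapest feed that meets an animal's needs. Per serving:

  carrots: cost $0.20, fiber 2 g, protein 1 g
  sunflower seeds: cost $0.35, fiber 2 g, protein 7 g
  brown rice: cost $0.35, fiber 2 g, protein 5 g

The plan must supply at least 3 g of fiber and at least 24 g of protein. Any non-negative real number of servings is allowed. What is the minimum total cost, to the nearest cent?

Check every corner: each single food scaled to meet both minima, and each pair solved so both constraints bind.
carrots only: max(3/2, 24/1) = 24 servings → $4.80.
sunflower seeds only: max(3/2, 24/7) = 3.429 servings → $1.20.
brown rice only: max(3/2, 24/5) = 4.8 servings → $1.68.
carrots + sunflower seeds: the both-tight solution has a negative serving — not a feasible corner.
carrots + brown rice with both targets exact would need a negative amount; discard.
sunflower seeds + brown rice: intersection lies outside the first quadrant.
The minimum over all feasible corners is $1.20.

$1.20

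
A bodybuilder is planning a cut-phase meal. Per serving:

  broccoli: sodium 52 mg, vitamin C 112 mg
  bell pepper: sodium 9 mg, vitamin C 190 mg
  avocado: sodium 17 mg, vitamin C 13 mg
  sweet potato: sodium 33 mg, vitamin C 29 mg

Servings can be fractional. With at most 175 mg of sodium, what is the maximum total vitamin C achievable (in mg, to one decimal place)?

Vitamin C per mg sodium: bell pepper 21.11, broccoli 2.154, sweet potato 0.8788, avocado 0.7647.
With no serving limits, spend the whole sodium allowance on bell pepper: 175 mg / 9 mg × 190 mg = 3694.4 mg.

3694.4 mg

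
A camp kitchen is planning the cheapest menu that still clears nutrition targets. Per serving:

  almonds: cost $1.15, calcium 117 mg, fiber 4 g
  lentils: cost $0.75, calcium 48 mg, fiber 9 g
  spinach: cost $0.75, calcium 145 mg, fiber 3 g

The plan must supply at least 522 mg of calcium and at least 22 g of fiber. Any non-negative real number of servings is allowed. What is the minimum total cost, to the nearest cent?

A basic optimal solution has at most two foods positive. Try each food alone and each pair with both targets met exactly.
almonds only: max(522/117, 22/4) = 5.5 servings → $6.33.
lentils only: max(522/48, 22/9) = 10.88 servings → $8.16.
spinach only: max(522/145, 22/3) = 7.333 servings → $5.50.
almonds + lentils with both tight: 4.23 servings and 0.5645 servings → $5.29.
almonds + spinach: intersection lies outside the first quadrant.
lentils + spinach with both tight: 1.399 servings and 3.137 servings → $3.40.
So the least-cost plan costs $3.40.

$3.40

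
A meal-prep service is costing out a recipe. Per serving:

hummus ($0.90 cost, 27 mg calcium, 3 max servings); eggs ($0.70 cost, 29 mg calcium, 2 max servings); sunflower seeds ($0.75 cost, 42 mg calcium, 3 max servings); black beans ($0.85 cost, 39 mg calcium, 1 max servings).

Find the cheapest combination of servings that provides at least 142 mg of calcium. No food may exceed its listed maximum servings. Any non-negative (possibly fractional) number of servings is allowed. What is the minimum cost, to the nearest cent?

$2.60

Cost per mg of calcium: sunflower seeds $0.0179, black beans $0.0218, eggs $0.0241, hummus $0.0333.
Take 3 servings of sunflower seeds: +126.0 mg calcium for $2.25 (total $2.25, still need 16.0 mg).
Take 0.4103 servings of black beans: +16.0 mg calcium for $0.35 (total $2.60, still need 0.0 mg).
Filling from the cheapest source first is optimal under one linear minimum: $2.60.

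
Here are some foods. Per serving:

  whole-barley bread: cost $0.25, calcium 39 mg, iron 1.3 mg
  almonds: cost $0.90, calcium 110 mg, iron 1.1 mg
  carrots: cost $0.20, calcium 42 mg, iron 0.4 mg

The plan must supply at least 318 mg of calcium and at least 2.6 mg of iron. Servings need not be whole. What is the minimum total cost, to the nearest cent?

Minimising a linear cost over {calcium ≥ 318, iron ≥ 2.6, servings ≥ 0} — the optimum is at a vertex, using one or two foods.
whole-barley bread only: max(318/39, 2.6/1.3) = 8.154 servings → $2.04.
almonds only: max(318/110, 2.6/1.1) = 2.891 servings → $2.60.
carrots only: max(318/42, 2.6/0.4) = 7.571 servings → $1.51.
whole-barley bread + almonds with both targets exact would need a negative amount; discard.
whole-barley bread + carrots: the both-tight solution has a negative serving — not a feasible corner.
almonds + carrots: intersection lies outside the first quadrant.
The minimum over all feasible corners is $1.51.

$1.51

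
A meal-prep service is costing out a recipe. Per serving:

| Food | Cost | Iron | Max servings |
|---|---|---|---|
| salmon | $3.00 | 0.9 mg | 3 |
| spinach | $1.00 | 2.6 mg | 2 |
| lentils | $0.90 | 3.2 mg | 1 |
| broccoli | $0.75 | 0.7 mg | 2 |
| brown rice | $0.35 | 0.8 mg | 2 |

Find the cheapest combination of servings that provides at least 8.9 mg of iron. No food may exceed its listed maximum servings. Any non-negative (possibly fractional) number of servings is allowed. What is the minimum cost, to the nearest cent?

$3.12

Cost per mg of iron: lentils $0.2812, spinach $0.3846, brown rice $0.4375, broccoli $1.0714, salmon $3.3333.
Take 1 serving of lentils: +3.2 mg iron for $0.90 (total $0.90, still need 5.7 mg).
Take 2 servings of spinach: +5.2 mg iron for $2.00 (total $2.90, still need 0.5 mg).
Take 0.625 servings of brown rice: +0.5 mg iron for $0.22 (total $3.12, still need 0.0 mg).
Greedy by cheapest-per-mg is optimal for a single linear constraint, so the minimum cost is $3.12.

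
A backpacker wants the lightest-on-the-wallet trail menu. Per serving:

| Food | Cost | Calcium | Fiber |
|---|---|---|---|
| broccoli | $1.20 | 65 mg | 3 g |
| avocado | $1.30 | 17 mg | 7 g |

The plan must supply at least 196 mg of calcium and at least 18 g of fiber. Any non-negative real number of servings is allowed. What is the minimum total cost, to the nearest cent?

$5.04

For a min-cost LP with two ≥-constraints, a basic feasible solution has at most two positive variables.
broccoli only: max(196/65, 18/3) = 6 servings → $7.20.
avocado only: max(196/17, 18/7) = 11.53 servings → $14.99.
broccoli + avocado with both tight: 2.639 servings and 1.441 servings → $5.04.
The minimum over all feasible corners is $5.04.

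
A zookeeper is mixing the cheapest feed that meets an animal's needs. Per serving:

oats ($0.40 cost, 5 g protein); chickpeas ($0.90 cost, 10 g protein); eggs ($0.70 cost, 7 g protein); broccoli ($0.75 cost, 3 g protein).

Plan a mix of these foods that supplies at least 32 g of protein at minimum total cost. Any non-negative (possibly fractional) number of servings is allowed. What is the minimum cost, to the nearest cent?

Cost per g of protein: oats $0.0800, chickpeas $0.0900, eggs $0.1000, broccoli $0.2500.
With no serving limits, use only oats: 32 g / 5 g = 6.4 servings × $0.40 = $2.56.

$2.56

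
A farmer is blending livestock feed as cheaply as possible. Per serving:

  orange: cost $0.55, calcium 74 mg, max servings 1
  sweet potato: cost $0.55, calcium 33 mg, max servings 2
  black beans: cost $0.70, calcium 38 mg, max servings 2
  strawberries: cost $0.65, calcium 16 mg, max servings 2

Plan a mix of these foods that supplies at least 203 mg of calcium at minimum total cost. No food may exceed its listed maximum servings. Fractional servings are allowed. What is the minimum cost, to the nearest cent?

$2.81

Cost per mg of calcium: orange $0.0074, sweet potato $0.0167, black beans $0.0184, strawberries $0.0406.
Take 1 serving of orange: +74.0 mg calcium for $0.55 (total $0.55, still need 129.0 mg).
Take 2 servings of sweet potato: +66.0 mg calcium for $1.10 (total $1.65, still need 63.0 mg).
Take 1.658 servings of black beans: +63.0 mg calcium for $1.16 (total $2.81, still need 0.0 mg).
Filling from the cheapest source first is optimal under one linear minimum: $2.81.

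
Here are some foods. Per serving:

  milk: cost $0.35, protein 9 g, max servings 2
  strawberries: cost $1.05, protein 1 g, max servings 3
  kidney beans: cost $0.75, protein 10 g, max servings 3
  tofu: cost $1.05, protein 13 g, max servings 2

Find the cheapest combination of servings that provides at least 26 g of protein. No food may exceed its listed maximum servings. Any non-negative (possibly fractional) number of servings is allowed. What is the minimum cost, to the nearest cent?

Cost per g of protein: milk $0.0389, kidney beans $0.0750, tofu $0.0808, strawberries $1.0500.
Take 2 servings of milk: +18.0 g protein for $0.70 (total $0.70, still need 8.0 g).
Take 0.8 servings of kidney beans: +8.0 g protein for $0.60 (total $1.30, still need 0.0 g).
Filling from the cheapest source first is optimal under one linear minimum: $1.30.

$1.30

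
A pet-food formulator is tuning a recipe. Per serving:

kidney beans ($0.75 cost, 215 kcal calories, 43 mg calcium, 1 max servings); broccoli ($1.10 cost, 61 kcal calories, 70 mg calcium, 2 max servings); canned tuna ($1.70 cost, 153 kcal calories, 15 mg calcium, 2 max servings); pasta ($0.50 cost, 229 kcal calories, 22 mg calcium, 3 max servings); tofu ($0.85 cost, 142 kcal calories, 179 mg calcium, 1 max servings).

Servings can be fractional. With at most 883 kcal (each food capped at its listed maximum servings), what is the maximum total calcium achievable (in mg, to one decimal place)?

Calcium per kcal: tofu 1.261, broccoli 1.148, kidney beans 0.2, canned tuna 0.09804, pasta 0.09607.
Take 1 serving of tofu: uses 142 kcal, +179.0 mg calcium (running total 179.0 mg).
Take 2 servings of broccoli: uses 122 kcal, +140.0 mg calcium (running total 319.0 mg).
Take 1 serving of kidney beans: uses 215 kcal, +43.0 mg calcium (running total 362.0 mg).
Take 2 servings of canned tuna: uses 306 kcal, +30.0 mg calcium (running total 392.0 mg).
Take 0.4279 servings of pasta: uses 98 kcal, +9.4 mg calcium (running total 401.4 mg).
Greedy by best ratio exhausts the calories allowance optimally: 401.4 mg.

401.4 mg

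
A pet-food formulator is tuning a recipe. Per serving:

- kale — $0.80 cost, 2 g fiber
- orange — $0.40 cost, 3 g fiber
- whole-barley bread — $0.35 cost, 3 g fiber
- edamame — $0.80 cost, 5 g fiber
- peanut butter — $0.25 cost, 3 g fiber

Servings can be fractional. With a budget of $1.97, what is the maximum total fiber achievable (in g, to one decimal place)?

23.6 g

Fiber per dollar: peanut butter 12, whole-barley bread 8.571, orange 7.5, edamame 6.25, kale 2.5.
With no serving limits, spend the whole cost allowance on peanut butter: $1.97 / $0.25 × 3 g = 23.6 g.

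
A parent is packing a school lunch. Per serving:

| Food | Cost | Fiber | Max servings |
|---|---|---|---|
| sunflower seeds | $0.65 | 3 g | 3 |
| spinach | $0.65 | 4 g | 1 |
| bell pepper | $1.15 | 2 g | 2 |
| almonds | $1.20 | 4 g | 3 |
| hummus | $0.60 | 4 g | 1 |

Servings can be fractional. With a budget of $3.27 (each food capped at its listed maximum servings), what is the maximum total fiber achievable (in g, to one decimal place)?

Fiber per dollar: hummus 6.667, spinach 6.154, sunflower seeds 4.615, almonds 3.333, bell pepper 1.739.
Take 1 serving of hummus: spends $0.60, +4.0 g fiber (running total 4.0 g).
Take 1 serving of spinach: spends $0.65, +4.0 g fiber (running total 8.0 g).
Take 3 servings of sunflower seeds: spends $1.95, +9.0 g fiber (running total 17.0 g).
Take 0.05833 servings of almonds: spends $0.07, +0.2 g fiber (running total 17.2 g).
Greedy by best ratio exhausts the cost allowance optimally: 17.2 g.

17.2 g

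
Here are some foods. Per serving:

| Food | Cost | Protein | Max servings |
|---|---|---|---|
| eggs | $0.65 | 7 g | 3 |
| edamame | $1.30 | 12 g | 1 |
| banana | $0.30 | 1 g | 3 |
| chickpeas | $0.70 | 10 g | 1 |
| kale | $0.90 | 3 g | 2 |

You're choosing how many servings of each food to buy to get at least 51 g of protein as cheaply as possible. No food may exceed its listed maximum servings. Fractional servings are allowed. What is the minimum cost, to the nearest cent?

$6.35

Cost per g of protein: chickpeas $0.0700, eggs $0.0929, edamame $0.1083, banana $0.3000, kale $0.3000.
Take 1 serving of chickpeas: +10.0 g protein for $0.70 (total $0.70, still need 41.0 g).
Take 3 servings of eggs: +21.0 g protein for $1.95 (total $2.65, still need 20.0 g).
Take 1 serving of edamame: +12.0 g protein for $1.30 (total $3.95, still need 8.0 g).
Take 3 servings of banana: +3.0 g protein for $0.90 (total $4.85, still need 5.0 g).
Take 1.667 servings of kale: +5.0 g protein for $1.50 (total $6.35, still need 0.0 g).
Greedy by cheapest-per-g is optimal for a single linear constraint, so the minimum cost is $6.35.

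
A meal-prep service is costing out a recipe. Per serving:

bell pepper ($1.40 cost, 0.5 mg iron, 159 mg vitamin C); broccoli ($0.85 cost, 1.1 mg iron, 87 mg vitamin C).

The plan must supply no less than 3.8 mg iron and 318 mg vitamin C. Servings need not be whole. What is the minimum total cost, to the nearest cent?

The cheapest plan sits at a corner of the feasible region — with two constraints it uses at most two foods.
bell pepper only: max(3.8/0.5, 318/159) = 7.6 servings → $10.64.
broccoli only: max(3.8/1.1, 318/87) = 3.655 servings → $3.11.
bell pepper + broccoli with both tight: 0.1461 servings and 3.388 servings → $3.08.
The minimum over all feasible corners is $3.08.

$3.08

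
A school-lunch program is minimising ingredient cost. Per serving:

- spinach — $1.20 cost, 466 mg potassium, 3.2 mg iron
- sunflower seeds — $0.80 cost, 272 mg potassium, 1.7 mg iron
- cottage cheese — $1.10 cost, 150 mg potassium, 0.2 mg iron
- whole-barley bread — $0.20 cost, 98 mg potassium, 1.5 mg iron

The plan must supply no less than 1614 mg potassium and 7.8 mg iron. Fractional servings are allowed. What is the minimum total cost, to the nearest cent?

$3.29

A basic optimal solution has at most two foods positive. Try each food alone and each pair with both targets met exactly.
spinach only: max(1614/466, 7.8/3.2) = 3.464 servings → $4.16.
sunflower seeds only: max(1614/272, 7.8/1.7) = 5.934 servings → $4.75.
cottage cheese only: max(1614/150, 7.8/0.2) = 39 servings → $42.90.
whole-barley bread only: max(1614/98, 7.8/1.5) = 16.47 servings → $3.29.
spinach + sunflower seeds with both targets exact would need a negative amount; discard.
spinach + cottage cheese with both tight: 2.19 servings and 3.956 servings → $6.98.
spinach + whole-barley bread: the both-tight solution has a negative serving — not a feasible corner.
sunflower seeds + cottage cheese with both tight: 4.223 servings and 3.102 servings → $6.79.
sunflower seeds + whole-barley bread: the both-tight solution has a negative serving — not a feasible corner.
cottage cheese + whole-barley bread with both tight: 8.065 servings and 4.125 servings → $9.70.
So the least-cost plan costs $3.29.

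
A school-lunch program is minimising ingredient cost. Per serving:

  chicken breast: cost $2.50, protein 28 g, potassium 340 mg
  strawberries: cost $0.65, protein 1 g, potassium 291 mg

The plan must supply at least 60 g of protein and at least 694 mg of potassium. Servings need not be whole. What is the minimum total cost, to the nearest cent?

$5.36

Two binding constraints pin down two serving amounts, so the optimal mix uses at most two foods. The candidates are each food alone (scaled to the tighter of protein/potassium) and each pair with both constraints tight.
chicken breast only: max(60/28, 694/340) = 2.143 servings → $5.36.
strawberries only: max(60/1, 694/291) = 60 servings → $39.00.
chicken breast + strawberries: the both-tight solution has a negative serving — not a feasible corner.
So the least-cost plan costs $5.36.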